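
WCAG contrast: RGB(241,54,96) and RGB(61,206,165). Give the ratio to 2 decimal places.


Linearize each sRGB channel c=v/255: c/12.92 if c ≤ 0.04045 else ((c+0.055)/1.055)^2.4
L = 0.2126×R_lin + 0.7152×G_lin + 0.0722×B_lin
Color 1 (241,54,96):
  R=241: 241/255≈0.9451 > 0.04045 → ((0.9451+0.055)/1.055)^2.4 ≈ 0.87962
  G=54: 54/255≈0.2118 > 0.04045 → ((0.2118+0.055)/1.055)^2.4 ≈ 0.03689
  B=96: 96/255≈0.3765 > 0.04045 → ((0.3765+0.055)/1.055)^2.4 ≈ 0.11697
  L1 = 0.2126×0.87962 + 0.7152×0.03689 + 0.0722×0.11697 ≈ 0.22184
Color 2 (61,206,165):
  R=61: 61/255≈0.2392 > 0.04045 → ((0.2392+0.055)/1.055)^2.4 ≈ 0.04667
  G=206: 206/255≈0.8078 > 0.04045 → ((0.8078+0.055)/1.055)^2.4 ≈ 0.61721
  B=165: 165/255≈0.6471 > 0.04045 → ((0.6471+0.055)/1.055)^2.4 ≈ 0.37626
  L2 = 0.2126×0.04667 + 0.7152×0.61721 + 0.0722×0.37626 ≈ 0.47851
Lighter = 0.47851, Darker = 0.22184
Ratio = (L_lighter + 0.05) / (L_darker + 0.05)
Ratio = (0.47851 + 0.05) / (0.22184 + 0.05) = 0.52851 / 0.27184 ≈ 1.9442
Ratio ≈ 1.94:1


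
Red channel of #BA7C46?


Color: #BA7C46
R = BA = 186
G = 7C = 124
B = 46 = 70
Red = 186


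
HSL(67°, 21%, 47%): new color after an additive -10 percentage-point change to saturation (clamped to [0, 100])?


Original S = 21%
Adjustment = -10 percentage points
New S = 21 + (-10) = 11
Clamp to [0, 100] → 11
= HSL(67°, 11%, 47%)


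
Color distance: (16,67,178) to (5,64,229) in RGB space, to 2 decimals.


d = √[(R₁-R₂)² + (G₁-G₂)² + (B₁-B₂)²]
d = √[(16-5)² + (67-64)² + (178-229)²]
d = √[121 + 9 + 2601]
d = √2731
d ≈ 52.26


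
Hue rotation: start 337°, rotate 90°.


New hue = (H + rotation) mod 360
New hue = (337 + 90) mod 360
= 427 mod 360
= 67°


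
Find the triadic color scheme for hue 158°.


Triadic: equally spaced at 120° intervals
H1 = 158°
H2 = (158 + 120) mod 360 = 278°
H3 = (158 + 240) mod 360 = 38°
Triadic = 158°, 278°, 38°


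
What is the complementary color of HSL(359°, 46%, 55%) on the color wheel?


Complement = opposite side of color wheel = hue + 180°
H' = (359 + 180) mod 360 = 179°
S and L unchanged.
= HSL(179°, 46%, 55%)


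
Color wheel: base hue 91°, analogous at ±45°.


Base hue: 91°
Left analog: (91 - 45) mod 360 = 46°
Right analog: (91 + 45) mod 360 = 136°
Analogous hues = 46° and 136°


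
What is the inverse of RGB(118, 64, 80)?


Invert: (255-R, 255-G, 255-B)
R: 255-118 = 137
G: 255-64 = 191
B: 255-80 = 175
= RGB(137, 191, 175)


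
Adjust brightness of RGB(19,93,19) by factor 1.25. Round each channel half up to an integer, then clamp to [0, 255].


Multiply each channel by 1.25, round half up, clamp to [0, 255]
R: 19×1.25 = 23.75 → round → 24
G: 93×1.25 = 116.25 → round → 116
B: 19×1.25 = 23.75 → round → 24
= RGB(24, 116, 24)


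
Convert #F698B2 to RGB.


F6 → 246 (R)
98 → 152 (G)
B2 → 178 (B)
= RGB(246, 152, 178)


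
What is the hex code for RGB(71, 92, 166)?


R = 71 → 47 (hex)
G = 92 → 5C (hex)
B = 166 → A6 (hex)
Hex = #475CA6


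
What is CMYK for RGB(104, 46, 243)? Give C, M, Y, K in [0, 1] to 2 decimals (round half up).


R'=104/255≈0.4078, G'=46/255≈0.1804, B'=243/255≈0.9529
K = 1 - max(R',G',B') = 1 - 243/255 = 12/255 = 0.04705… → 0.05
(1-R'-K)/(1-K) simplifies to (max-R)/max with max = 243:
C = (243-104)/243 = 139/243 = 0.57201… → 0.57
M = (243-46)/243 = 197/243 = 0.81069… → 0.81
Y = (243-243)/243 = 0/243 = 0 → 0.00
= CMYK(0.57, 0.81, 0.00, 0.05)


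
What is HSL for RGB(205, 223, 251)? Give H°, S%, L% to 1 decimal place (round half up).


Normalize: R'=205/255≈0.8039, G'=223/255≈0.8745, B'=251/255≈0.9843
Max=251/255, Min=205/255, Δ=Max-Min=46/255
L = (Max+Min)/2 = (251+205)/510 = 456/510 = 0.89411… → L = 89.4%
L > 0.5 → S = Δ/(2-Max-Min) = 46/(510-251-205) = 46/54 = 0.85185… → S = 85.2%
(the 1/255 factors cancel in S and H, so raw channel differences can be used)
Max is B' → H = 60 × ((R-G)/Δ + 4) = 60 × ((205-223)/46 + 4)
  -18/46 + 4 = -0.3913… + 4 = 3.6086…
  H = 60 × 3.6086… = 216.521…° → H = 216.5°
= HSL(216.5°, 85.2%, 89.4%)


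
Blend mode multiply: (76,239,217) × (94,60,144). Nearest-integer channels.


Multiply: C = A×B/255, rounded to nearest integer
R: 76×94/255 = 7144/255 ≈ 28.016 → 28
G: 239×60/255 = 14340/255 ≈ 56.235 → 56
B: 217×144/255 = 31248/255 ≈ 122.541 → 123
= RGB(28, 56, 123)


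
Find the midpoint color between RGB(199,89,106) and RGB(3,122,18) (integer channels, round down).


Midpoint: each channel = ⌊(C₁+C₂)/2⌋
R: ⌊(199+3)/2⌋ = 101
G: ⌊(89+122)/2⌋ = 105
B: ⌊(106+18)/2⌋ = 62
= RGB(101, 105, 62)


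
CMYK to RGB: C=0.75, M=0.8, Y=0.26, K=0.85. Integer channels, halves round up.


R = 255 × (1-C) × (1-K) = 255 × 0.25 × 0.15 = 9.5625 → 10
G = 255 × (1-M) × (1-K) = 255 × 0.20 × 0.15 = 7.65 → 8
B = 255 × (1-Y) × (1-K) = 255 × 0.74 × 0.15 = 28.305 → 28
= RGB(10, 8, 28)


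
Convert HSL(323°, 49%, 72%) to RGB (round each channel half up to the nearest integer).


H=323°, S=0.49, L=0.72
C = (1-|2L-1|)×S = (1-|0.44|)×0.49 = 0.2744
H' = H/60 = 323/60 ≈ 5.3833; X = C×(1-|H' mod 2 - 1|) ≈ 0.1692
m = L - C/2 = 0.72 - 0.1372 = 0.5828
Sector ⌊H'⌋ = 5 → (R',G',B') = (0.2744, 0.0, ≈0.1692)
RGB = ((R'+m)×255, (G'+m)×255, (B'+m)×255) = (218.586, 148.614, 191.7634)
Round half up → RGB(219, 149, 192)


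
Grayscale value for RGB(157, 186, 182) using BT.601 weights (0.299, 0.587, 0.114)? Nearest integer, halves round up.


Gray = 0.299×R + 0.587×G + 0.114×B
Gray = 0.299×157 + 0.587×186 + 0.114×182
Gray = 46.943 + 109.182 + 20.748
Gray = 176.873 → round half up → 177
Gray = 177


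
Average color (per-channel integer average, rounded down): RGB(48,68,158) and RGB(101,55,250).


Midpoint: each channel = ⌊(C₁+C₂)/2⌋
R: ⌊(48+101)/2⌋ = 74
G: ⌊(68+55)/2⌋ = 61
B: ⌊(158+250)/2⌋ = 204
= RGB(74, 61, 204)


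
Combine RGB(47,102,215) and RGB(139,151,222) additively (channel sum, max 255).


Additive: each channel = min(255, C₁+C₂)
R: 47+139 = 186 → 186
G: 102+151 = 253 → 253
B: 215+222 = 437 → 255
= RGB(186, 253, 255)


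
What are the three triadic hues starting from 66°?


Triadic: equally spaced at 120° intervals
H1 = 66°
H2 = (66 + 120) mod 360 = 186°
H3 = (66 + 240) mod 360 = 306°
Triadic = 66°, 186°, 306°


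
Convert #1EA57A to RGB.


1E → 30 (R)
A5 → 165 (G)
7A → 122 (B)
= RGB(30, 165, 122)


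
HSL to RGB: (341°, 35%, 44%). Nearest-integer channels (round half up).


H=341°, S=0.35, L=0.44
C = (1-|2L-1|)×S = (1-|-0.12|)×0.35 = 0.308
H' = H/60 = 341/60 ≈ 5.6833; X = C×(1-|H' mod 2 - 1|) ≈ 0.0975
m = L - C/2 = 0.44 - 0.154 = 0.286
Sector ⌊H'⌋ = 5 → (R',G',B') = (0.308, 0.0, ≈0.0975)
RGB = ((R'+m)×255, (G'+m)×255, (B'+m)×255) = (151.47, 72.93, 97.801)
Round half up → RGB(151, 73, 98)


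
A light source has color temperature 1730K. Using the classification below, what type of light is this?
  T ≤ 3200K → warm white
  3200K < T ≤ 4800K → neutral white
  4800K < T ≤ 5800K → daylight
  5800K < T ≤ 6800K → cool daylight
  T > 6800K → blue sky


Temperature: 1730K
1730K ≤ 3200K → warm white
Classification: warm white


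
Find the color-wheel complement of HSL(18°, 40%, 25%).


Complement = opposite side of color wheel = hue + 180°
H' = (18 + 180) mod 360 = 198°
S and L unchanged.
= HSL(198°, 40%, 25%)


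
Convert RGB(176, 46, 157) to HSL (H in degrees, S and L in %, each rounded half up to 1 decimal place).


Normalize: R'=176/255≈0.6902, G'=46/255≈0.1804, B'=157/255≈0.6157
Max=176/255, Min=46/255, Δ=Max-Min=130/255
L = (Max+Min)/2 = (176+46)/510 = 222/510 = 0.43529… → L = 43.5%
L ≤ 0.5 → S = Δ/(Max+Min) = 130/(176+46) = 130/222 = 0.58558… → S = 58.6%
(the 1/255 factors cancel in S and H, so raw channel differences can be used)
Max is R' → H = 60 × (((G-B)/Δ) mod 6) = 60 × (((46-157)/130) mod 6)
  (-111)/130 = -0.8538…; negative, so add 6 → 5.1461…
  H = 60 × 5.1461… = 308.769…° → H = 308.8°
= HSL(308.8°, 58.6%, 43.5%)


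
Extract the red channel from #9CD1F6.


Color: #9CD1F6
R = 9C = 156
G = D1 = 209
B = F6 = 246
Red = 156


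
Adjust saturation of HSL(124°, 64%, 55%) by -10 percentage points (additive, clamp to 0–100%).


Original S = 64%
Adjustment = -10 percentage points
New S = 64 + (-10) = 54
Clamp to [0, 100] → 54
= HSL(124°, 54%, 55%)


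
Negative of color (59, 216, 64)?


Invert: (255-R, 255-G, 255-B)
R: 255-59 = 196
G: 255-216 = 39
B: 255-64 = 191
= RGB(196, 39, 191)


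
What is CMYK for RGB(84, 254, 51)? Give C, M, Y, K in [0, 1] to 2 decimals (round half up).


R'=84/255≈0.3294, G'=254/255≈0.9961, B'=51/255≈0.2000
K = 1 - max(R',G',B') = 1 - 254/255 = 1/255 = 0.00392… → 0.00
(1-R'-K)/(1-K) simplifies to (max-R)/max with max = 254:
C = (254-84)/254 = 170/254 = 0.66929… → 0.67
M = (254-254)/254 = 0/254 = 0 → 0.00
Y = (254-51)/254 = 203/254 = 0.79921… → 0.80
= CMYK(0.67, 0.00, 0.80, 0.00)


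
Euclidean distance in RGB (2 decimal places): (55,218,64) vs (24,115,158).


d = √[(R₁-R₂)² + (G₁-G₂)² + (B₁-B₂)²]
d = √[(55-24)² + (218-115)² + (64-158)²]
d = √[961 + 10609 + 8836]
d = √20406
d ≈ 142.85


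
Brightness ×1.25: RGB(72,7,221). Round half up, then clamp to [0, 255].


Multiply each channel by 1.25, round half up, clamp to [0, 255]
R: 72×1.25 = 90
G: 7×1.25 = 8.75 → round → 9
B: 221×1.25 = 276.25 → round → 276 → clamp → 255
= RGB(90, 9, 255)


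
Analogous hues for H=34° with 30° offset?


Base hue: 34°
Left analog: (34 - 30) mod 360 = 4°
Right analog: (34 + 30) mod 360 = 64°
Analogous hues = 4° and 64°


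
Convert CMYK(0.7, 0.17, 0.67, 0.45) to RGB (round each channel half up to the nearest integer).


R = 255 × (1-C) × (1-K) = 255 × 0.30 × 0.55 = 42.075 → 42
G = 255 × (1-M) × (1-K) = 255 × 0.83 × 0.55 = 116.4075 → 116
B = 255 × (1-Y) × (1-K) = 255 × 0.33 × 0.55 = 46.2825 → 46
= RGB(42, 116, 46)


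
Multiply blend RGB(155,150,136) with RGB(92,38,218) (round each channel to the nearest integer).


Multiply: C = A×B/255, rounded to nearest integer
R: 155×92/255 = 14260/255 ≈ 55.922 → 56
G: 150×38/255 = 5700/255 ≈ 22.353 → 22
B: 136×218/255 = 29648/255 ≈ 116.267 → 116
= RGB(56, 22, 116)


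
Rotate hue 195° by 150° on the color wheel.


New hue = (H + rotation) mod 360
New hue = (195 + 150) mod 360
= 345 mod 360
= 345°


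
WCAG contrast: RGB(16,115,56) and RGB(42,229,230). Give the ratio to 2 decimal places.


Linearize each sRGB channel c=v/255: c/12.92 if c ≤ 0.04045 else ((c+0.055)/1.055)^2.4
L = 0.2126×R_lin + 0.7152×G_lin + 0.0722×B_lin
Color 1 (16,115,56):
  R=16: 16/255≈0.0627 > 0.04045 → ((0.0627+0.055)/1.055)^2.4 ≈ 0.00518
  G=115: 115/255≈0.4510 > 0.04045 → ((0.4510+0.055)/1.055)^2.4 ≈ 0.17144
  B=56: 56/255≈0.2196 > 0.04045 → ((0.2196+0.055)/1.055)^2.4 ≈ 0.03955
  L1 = 0.2126×0.00518 + 0.7152×0.17144 + 0.0722×0.03955 ≈ 0.12657
Color 2 (42,229,230):
  R=42: 42/255≈0.1647 > 0.04045 → ((0.1647+0.055)/1.055)^2.4 ≈ 0.02315
  G=229: 229/255≈0.8980 > 0.04045 → ((0.8980+0.055)/1.055)^2.4 ≈ 0.78354
  B=230: 230/255≈0.9020 > 0.04045 → ((0.9020+0.055)/1.055)^2.4 ≈ 0.79130
  L2 = 0.2126×0.02315 + 0.7152×0.78354 + 0.0722×0.79130 ≈ 0.62244
Lighter = 0.62244, Darker = 0.12657
Ratio = (L_lighter + 0.05) / (L_darker + 0.05)
Ratio = (0.62244 + 0.05) / (0.12657 + 0.05) = 0.67244 / 0.17657 ≈ 3.8083
Ratio ≈ 3.81:1


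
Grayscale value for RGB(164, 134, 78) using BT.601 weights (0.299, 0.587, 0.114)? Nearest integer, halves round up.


Gray = 0.299×R + 0.587×G + 0.114×B
Gray = 0.299×164 + 0.587×134 + 0.114×78
Gray = 49.036 + 78.658 + 8.892
Gray = 136.586 → round half up → 137
Gray = 137


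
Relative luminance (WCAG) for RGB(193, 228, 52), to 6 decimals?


Linearize each channel (sRGB transfer function): c = v/255; c_lin = c/12.92 if c ≤ 0.04045, else ((c+0.055)/1.055)^2.4
  R: 193/255 ≈ 0.756863 > 0.04045 → ((0.756863+0.055)/1.055)^2.4 ≈ 0.533276
  G: 228/255 ≈ 0.894118 > 0.04045 → ((0.894118+0.055)/1.055)^2.4 ≈ 0.775822
  B: 52/255 ≈ 0.203922 > 0.04045 → ((0.203922+0.055)/1.055)^2.4 ≈ 0.034340
R_lin = 0.533276, G_lin = 0.775822, B_lin = 0.034340
L = 0.2126×R + 0.7152×G + 0.0722×B
L = 0.2126×0.533276 + 0.7152×0.775822 + 0.0722×0.034340
L ≈ 0.670722


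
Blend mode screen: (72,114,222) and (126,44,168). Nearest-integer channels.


Screen: C = 255 - (255-A)×(255-B)/255, rounded to nearest integer
R: 255 - (255-72)×(255-126)/255 = 255 - 23607/255 ≈ 255 - 92.576 = 162.424 → 162
G: 255 - (255-114)×(255-44)/255 = 255 - 29751/255 ≈ 255 - 116.671 = 138.329 → 138
B: 255 - (255-222)×(255-168)/255 = 255 - 2871/255 ≈ 255 - 11.259 = 243.741 → 244
= RGB(162, 138, 244)


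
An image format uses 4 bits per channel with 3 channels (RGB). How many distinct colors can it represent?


Total bits = 4 bits/channel × 3 channels = 12 bits
Distinct colors = 2^12
= 4,096 colors


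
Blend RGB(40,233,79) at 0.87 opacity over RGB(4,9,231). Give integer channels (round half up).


C = α×F + (1-α)×B, with 1-α = 0.13
R: 0.87×40 + 0.13×4 = 34.80 + 0.52 = 35.32 → 35
G: 0.87×233 + 0.13×9 = 202.71 + 1.17 = 203.88 → 204
B: 0.87×79 + 0.13×231 = 68.73 + 30.03 = 98.76 → 99
= RGB(35, 204, 99)


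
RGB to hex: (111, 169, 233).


R = 111 → 6F (hex)
G = 169 → A9 (hex)
B = 233 → E9 (hex)
Hex = #6FA9E9


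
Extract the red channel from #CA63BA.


Color: #CA63BA
R = CA = 202
G = 63 = 99
B = BA = 186
Red = 202


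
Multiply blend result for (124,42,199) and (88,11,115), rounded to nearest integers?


Multiply: C = A×B/255, rounded to nearest integer
R: 124×88/255 = 10912/255 ≈ 42.792 → 43
G: 42×11/255 = 462/255 ≈ 1.812 → 2
B: 199×115/255 = 22885/255 ≈ 89.745 → 90
= RGB(43, 2, 90)


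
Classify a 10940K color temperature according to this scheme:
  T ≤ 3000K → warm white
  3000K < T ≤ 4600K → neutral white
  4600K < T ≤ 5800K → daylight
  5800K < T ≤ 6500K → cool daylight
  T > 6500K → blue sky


Temperature: 10940K
10940K > 6500K → blue sky
Classification: blue sky


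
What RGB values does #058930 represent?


05 → 5 (R)
89 → 137 (G)
30 → 48 (B)
= RGB(5, 137, 48)


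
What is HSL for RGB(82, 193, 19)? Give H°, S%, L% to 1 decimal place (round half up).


Normalize: R'=82/255≈0.3216, G'=193/255≈0.7569, B'=19/255≈0.0745
Max=193/255, Min=19/255, Δ=Max-Min=174/255
L = (Max+Min)/2 = (193+19)/510 = 212/510 = 0.41568… → L = 41.6%
L ≤ 0.5 → S = Δ/(Max+Min) = 174/(193+19) = 174/212 = 0.82075… → S = 82.1%
(the 1/255 factors cancel in S and H, so raw channel differences can be used)
Max is G' → H = 60 × ((B-R)/Δ + 2) = 60 × ((19-82)/174 + 2)
  -63/174 + 2 = -0.3620… + 2 = 1.6379…
  H = 60 × 1.6379… = 98.275…° → H = 98.3°
= HSL(98.3°, 82.1%, 41.6%)


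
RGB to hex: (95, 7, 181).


R = 95 → 5F (hex)
G = 7 → 07 (hex)
B = 181 → B5 (hex)
Hex = #5F07B5


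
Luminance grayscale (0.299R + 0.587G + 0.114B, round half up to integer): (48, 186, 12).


Gray = 0.299×R + 0.587×G + 0.114×B
Gray = 0.299×48 + 0.587×186 + 0.114×12
Gray = 14.352 + 109.182 + 1.368
Gray = 124.902 → round half up → 125
Gray = 125


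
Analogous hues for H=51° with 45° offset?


Base hue: 51°
Left analog: (51 - 45) mod 360 = 6°
Right analog: (51 + 45) mod 360 = 96°
Analogous hues = 6° and 96°


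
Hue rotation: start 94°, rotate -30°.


New hue = (H + rotation) mod 360
New hue = (94 -30) mod 360
= 64 mod 360
= 64°


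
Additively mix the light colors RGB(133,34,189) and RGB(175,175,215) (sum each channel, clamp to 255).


Additive: each channel = min(255, C₁+C₂)
R: 133+175 = 308 → 255
G: 34+175 = 209 → 209
B: 189+215 = 404 → 255
= RGB(255, 209, 255)


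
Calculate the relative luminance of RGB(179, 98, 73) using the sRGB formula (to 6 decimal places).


Linearize each channel (sRGB transfer function): c = v/255; c_lin = c/12.92 if c ≤ 0.04045, else ((c+0.055)/1.055)^2.4
  R: 179/255 ≈ 0.701961 > 0.04045 → ((0.701961+0.055)/1.055)^2.4 ≈ 0.450786
  G: 98/255 ≈ 0.384314 > 0.04045 → ((0.384314+0.055)/1.055)^2.4 ≈ 0.122139
  B: 73/255 ≈ 0.286275 > 0.04045 → ((0.286275+0.055)/1.055)^2.4 ≈ 0.066626
R_lin = 0.450786, G_lin = 0.122139, B_lin = 0.066626
L = 0.2126×R + 0.7152×G + 0.0722×B
L = 0.2126×0.450786 + 0.7152×0.122139 + 0.0722×0.066626
L ≈ 0.188001


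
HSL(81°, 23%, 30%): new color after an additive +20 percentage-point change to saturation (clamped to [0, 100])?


Original S = 23%
Adjustment = +20 percentage points
New S = 23 + (20) = 43
Clamp to [0, 100] → 43
= HSL(81°, 43%, 30%)


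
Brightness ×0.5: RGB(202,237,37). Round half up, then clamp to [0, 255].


Multiply each channel by 0.5, round half up, clamp to [0, 255]
R: 202×0.5 = 101
G: 237×0.5 = 118.5 → round → 119
B: 37×0.5 = 18.5 → round → 19
= RGB(101, 119, 19)


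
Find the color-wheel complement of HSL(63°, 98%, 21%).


Complement = opposite side of color wheel = hue + 180°
H' = (63 + 180) mod 360 = 243°
S and L unchanged.
= HSL(243°, 98%, 21%)


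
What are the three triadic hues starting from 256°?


Triadic: equally spaced at 120° intervals
H1 = 256°
H2 = (256 + 120) mod 360 = 16°
H3 = (256 + 240) mod 360 = 136°
Triadic = 256°, 16°, 136°


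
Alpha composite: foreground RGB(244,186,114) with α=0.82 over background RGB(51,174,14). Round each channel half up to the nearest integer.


C = α×F + (1-α)×B, with 1-α = 0.18
R: 0.82×244 + 0.18×51 = 200.08 + 9.18 = 209.26 → 209
G: 0.82×186 + 0.18×174 = 152.52 + 31.32 = 183.84 → 184
B: 0.82×114 + 0.18×14 = 93.48 + 2.52 = 96.00 → 96
= RGB(209, 184, 96)


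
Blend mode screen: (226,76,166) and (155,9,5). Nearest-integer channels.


Screen: C = 255 - (255-A)×(255-B)/255, rounded to nearest integer
R: 255 - (255-226)×(255-155)/255 = 255 - 2900/255 ≈ 255 - 11.373 = 243.627 → 244
G: 255 - (255-76)×(255-9)/255 = 255 - 44034/255 ≈ 255 - 172.682 = 82.318 → 82
B: 255 - (255-166)×(255-5)/255 = 255 - 22250/255 ≈ 255 - 87.255 = 167.745 → 168
= RGB(244, 82, 168)


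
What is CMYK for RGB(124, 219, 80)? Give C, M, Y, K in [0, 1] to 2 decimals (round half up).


R'=124/255≈0.4863, G'=219/255≈0.8588, B'=80/255≈0.3137
K = 1 - max(R',G',B') = 1 - 219/255 = 36/255 = 0.14117… → 0.14
(1-R'-K)/(1-K) simplifies to (max-R)/max with max = 219:
C = (219-124)/219 = 95/219 = 0.43378… → 0.43
M = (219-219)/219 = 0/219 = 0 → 0.00
Y = (219-80)/219 = 139/219 = 0.63470… → 0.63
= CMYK(0.43, 0.00, 0.63, 0.14)


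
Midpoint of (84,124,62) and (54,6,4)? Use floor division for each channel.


Midpoint: each channel = ⌊(C₁+C₂)/2⌋
R: ⌊(84+54)/2⌋ = 69
G: ⌊(124+6)/2⌋ = 65
B: ⌊(62+4)/2⌋ = 33
= RGB(69, 65, 33)


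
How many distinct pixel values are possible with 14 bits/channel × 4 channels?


Total bits = 14 bits/channel × 4 channels = 56 bits
Distinct pixel values = 2^56
= 72,057,594,037,927,936 pixel values


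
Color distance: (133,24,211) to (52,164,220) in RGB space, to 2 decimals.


d = √[(R₁-R₂)² + (G₁-G₂)² + (B₁-B₂)²]
d = √[(133-52)² + (24-164)² + (211-220)²]
d = √[6561 + 19600 + 81]
d = √26242
d ≈ 161.99


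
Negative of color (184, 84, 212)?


Invert: (255-R, 255-G, 255-B)
R: 255-184 = 71
G: 255-84 = 171
B: 255-212 = 43
= RGB(71, 171, 43)


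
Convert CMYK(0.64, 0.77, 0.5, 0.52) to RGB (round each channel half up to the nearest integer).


R = 255 × (1-C) × (1-K) = 255 × 0.36 × 0.48 = 44.064 → 44
G = 255 × (1-M) × (1-K) = 255 × 0.23 × 0.48 = 28.152 → 28
B = 255 × (1-Y) × (1-K) = 255 × 0.50 × 0.48 = 61.2 → 61
= RGB(44, 28, 61)


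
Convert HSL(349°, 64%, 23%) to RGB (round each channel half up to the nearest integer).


H=349°, S=0.64, L=0.23
C = (1-|2L-1|)×S = (1-|-0.54|)×0.64 = 0.2944
H' = H/60 = 349/60 ≈ 5.8167; X = C×(1-|H' mod 2 - 1|) ≈ 0.0540
m = L - C/2 = 0.23 - 0.1472 = 0.0828
Sector ⌊H'⌋ = 5 → (R',G',B') = (0.2944, 0.0, ≈0.0540)
RGB = ((R'+m)×255, (G'+m)×255, (B'+m)×255) = (96.186, 21.114, 34.8772)
Round half up → RGB(96, 21, 35)


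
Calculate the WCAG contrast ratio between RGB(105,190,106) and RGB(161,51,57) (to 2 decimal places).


Linearize each sRGB channel c=v/255: c/12.92 if c ≤ 0.04045 else ((c+0.055)/1.055)^2.4
L = 0.2126×R_lin + 0.7152×G_lin + 0.0722×B_lin
Color 1 (105,190,106):
  R=105: 105/255≈0.4118 > 0.04045 → ((0.4118+0.055)/1.055)^2.4 ≈ 0.14126
  G=190: 190/255≈0.7451 > 0.04045 → ((0.7451+0.055)/1.055)^2.4 ≈ 0.51492
  B=106: 106/255≈0.4157 > 0.04045 → ((0.4157+0.055)/1.055)^2.4 ≈ 0.14413
  L1 = 0.2126×0.14126 + 0.7152×0.51492 + 0.0722×0.14413 ≈ 0.40871
Color 2 (161,51,57):
  R=161: 161/255≈0.6314 > 0.04045 → ((0.6314+0.055)/1.055)^2.4 ≈ 0.35640
  G=51: 51/255≈0.2000 > 0.04045 → ((0.2000+0.055)/1.055)^2.4 ≈ 0.03310
  B=57: 57/255≈0.2235 > 0.04045 → ((0.2235+0.055)/1.055)^2.4 ≈ 0.04092
  L2 = 0.2126×0.35640 + 0.7152×0.03310 + 0.0722×0.04092 ≈ 0.10240
Lighter = 0.40871, Darker = 0.10240
Ratio = (L_lighter + 0.05) / (L_darker + 0.05)
Ratio = (0.40871 + 0.05) / (0.10240 + 0.05) = 0.45871 / 0.15240 ≈ 3.0099
Ratio ≈ 3.01:1


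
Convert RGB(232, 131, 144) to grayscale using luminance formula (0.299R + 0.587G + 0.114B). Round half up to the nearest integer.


Gray = 0.299×R + 0.587×G + 0.114×B
Gray = 0.299×232 + 0.587×131 + 0.114×144
Gray = 69.368 + 76.897 + 16.416
Gray = 162.681 → round half up → 163
Gray = 163


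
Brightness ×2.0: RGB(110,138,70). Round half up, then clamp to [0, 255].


Multiply each channel by 2.0, round half up, clamp to [0, 255]
R: 110×2.0 = 220
G: 138×2.0 = 276 → clamp → 255
B: 70×2.0 = 140
= RGB(220, 255, 140)


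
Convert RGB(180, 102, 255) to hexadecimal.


R = 180 → B4 (hex)
G = 102 → 66 (hex)
B = 255 → FF (hex)
Hex = #B466FF


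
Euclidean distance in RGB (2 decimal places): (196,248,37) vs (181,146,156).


d = √[(R₁-R₂)² + (G₁-G₂)² + (B₁-B₂)²]
d = √[(196-181)² + (248-146)² + (37-156)²]
d = √[225 + 10404 + 14161]
d = √24790
d ≈ 157.45


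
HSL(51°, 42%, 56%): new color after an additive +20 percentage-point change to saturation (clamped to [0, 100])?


Original S = 42%
Adjustment = +20 percentage points
New S = 42 + (20) = 62
Clamp to [0, 100] → 62
= HSL(51°, 62%, 56%)


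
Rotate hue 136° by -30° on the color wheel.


New hue = (H + rotation) mod 360
New hue = (136 -30) mod 360
= 106 mod 360
= 106°


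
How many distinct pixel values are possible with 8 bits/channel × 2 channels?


Total bits = 8 bits/channel × 2 channels = 16 bits
Distinct pixel values = 2^16
= 65,536 pixel values


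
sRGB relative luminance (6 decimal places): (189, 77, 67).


Linearize each channel (sRGB transfer function): c = v/255; c_lin = c/12.92 if c ≤ 0.04045, else ((c+0.055)/1.055)^2.4
  R: 189/255 ≈ 0.741176 > 0.04045 → ((0.741176+0.055)/1.055)^2.4 ≈ 0.508881
  G: 77/255 ≈ 0.301961 > 0.04045 → ((0.301961+0.055)/1.055)^2.4 ≈ 0.074214
  B: 67/255 ≈ 0.262745 > 0.04045 → ((0.262745+0.055)/1.055)^2.4 ≈ 0.056128
R_lin = 0.508881, G_lin = 0.074214, B_lin = 0.056128
L = 0.2126×R + 0.7152×G + 0.0722×B
L = 0.2126×0.508881 + 0.7152×0.074214 + 0.0722×0.056128
L ≈ 0.165318


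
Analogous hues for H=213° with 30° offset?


Base hue: 213°
Left analog: (213 - 30) mod 360 = 183°
Right analog: (213 + 30) mod 360 = 243°
Analogous hues = 183° and 243°


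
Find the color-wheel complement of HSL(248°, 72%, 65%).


Complement = opposite side of color wheel = hue + 180°
H' = (248 + 180) mod 360 = 68°
S and L unchanged.
= HSL(68°, 72%, 65%)


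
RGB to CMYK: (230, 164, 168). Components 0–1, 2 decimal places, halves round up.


R'=230/255≈0.9020, G'=164/255≈0.6431, B'=168/255≈0.6588
K = 1 - max(R',G',B') = 1 - 230/255 = 25/255 = 0.09803… → 0.10
(1-R'-K)/(1-K) simplifies to (max-R)/max with max = 230:
C = (230-230)/230 = 0/230 = 0 → 0.00
M = (230-164)/230 = 66/230 = 0.28695… → 0.29
Y = (230-168)/230 = 62/230 = 0.26956… → 0.27
= CMYK(0.00, 0.29, 0.27, 0.10)


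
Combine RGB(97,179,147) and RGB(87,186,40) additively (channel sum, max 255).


Additive: each channel = min(255, C₁+C₂)
R: 97+87 = 184 → 184
G: 179+186 = 365 → 255
B: 147+40 = 187 → 187
= RGB(184, 255, 187)


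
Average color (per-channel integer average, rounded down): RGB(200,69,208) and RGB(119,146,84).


Midpoint: each channel = ⌊(C₁+C₂)/2⌋
R: ⌊(200+119)/2⌋ = 159
G: ⌊(69+146)/2⌋ = 107
B: ⌊(208+84)/2⌋ = 146
= RGB(159, 107, 146)


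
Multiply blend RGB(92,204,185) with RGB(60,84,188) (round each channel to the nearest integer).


Multiply: C = A×B/255, rounded to nearest integer
R: 92×60/255 = 5520/255 ≈ 21.647 → 22
G: 204×84/255 = 17136/255 ≈ 67.200 → 67
B: 185×188/255 = 34780/255 ≈ 136.392 → 136
= RGB(22, 67, 136)


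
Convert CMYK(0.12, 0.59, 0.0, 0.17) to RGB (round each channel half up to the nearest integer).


R = 255 × (1-C) × (1-K) = 255 × 0.88 × 0.83 = 186.252 → 186
G = 255 × (1-M) × (1-K) = 255 × 0.41 × 0.83 = 86.7765 → 87
B = 255 × (1-Y) × (1-K) = 255 × 1.00 × 0.83 = 211.65 → 212
= RGB(186, 87, 212)


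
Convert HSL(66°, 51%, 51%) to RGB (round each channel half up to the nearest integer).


H=66°, S=0.51, L=0.51
C = (1-|2L-1|)×S = (1-|0.02|)×0.51 = 0.4998
H' = H/60 = 66/60 ≈ 1.1000; X = C×(1-|H' mod 2 - 1|) = 0.44982
m = L - C/2 = 0.51 - 0.2499 = 0.2601
Sector ⌊H'⌋ = 1 → (R',G',B') = (0.44982, 0.4998, 0.0)
RGB = ((R'+m)×255, (G'+m)×255, (B'+m)×255) = (181.0296, 193.7745, 66.3255)
Round half up → RGB(181, 194, 66)


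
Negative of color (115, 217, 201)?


Invert: (255-R, 255-G, 255-B)
R: 255-115 = 140
G: 255-217 = 38
B: 255-201 = 54
= RGB(140, 38, 54)


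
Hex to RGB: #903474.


90 → 144 (R)
34 → 52 (G)
74 → 116 (B)
= RGB(144, 52, 116)


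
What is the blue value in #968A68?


Color: #968A68
R = 96 = 150
G = 8A = 138
B = 68 = 104
Blue = 104


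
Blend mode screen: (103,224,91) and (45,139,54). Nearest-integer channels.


Screen: C = 255 - (255-A)×(255-B)/255, rounded to nearest integer
R: 255 - (255-103)×(255-45)/255 = 255 - 31920/255 ≈ 255 - 125.176 = 129.824 → 130
G: 255 - (255-224)×(255-139)/255 = 255 - 3596/255 ≈ 255 - 14.102 = 240.898 → 241
B: 255 - (255-91)×(255-54)/255 = 255 - 32964/255 ≈ 255 - 129.271 = 125.729 → 126
= RGB(130, 241, 126)


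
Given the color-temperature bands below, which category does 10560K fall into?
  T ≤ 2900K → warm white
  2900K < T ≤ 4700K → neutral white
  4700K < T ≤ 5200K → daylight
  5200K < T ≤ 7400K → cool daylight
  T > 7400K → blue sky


Temperature: 10560K
10560K > 7400K → blue sky
Classification: blue sky


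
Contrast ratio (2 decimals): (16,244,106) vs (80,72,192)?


Linearize each sRGB channel c=v/255: c/12.92 if c ≤ 0.04045 else ((c+0.055)/1.055)^2.4
L = 0.2126×R_lin + 0.7152×G_lin + 0.0722×B_lin
Color 1 (16,244,106):
  R=16: 16/255≈0.0627 > 0.04045 → ((0.0627+0.055)/1.055)^2.4 ≈ 0.00518
  G=244: 244/255≈0.9569 > 0.04045 → ((0.9569+0.055)/1.055)^2.4 ≈ 0.90466
  B=106: 106/255≈0.4157 > 0.04045 → ((0.4157+0.055)/1.055)^2.4 ≈ 0.14413
  L1 = 0.2126×0.00518 + 0.7152×0.90466 + 0.0722×0.14413 ≈ 0.65852
Color 2 (80,72,192):
  R=80: 80/255≈0.3137 > 0.04045 → ((0.3137+0.055)/1.055)^2.4 ≈ 0.08022
  G=72: 72/255≈0.2824 > 0.04045 → ((0.2824+0.055)/1.055)^2.4 ≈ 0.06480
  B=192: 192/255≈0.7529 > 0.04045 → ((0.7529+0.055)/1.055)^2.4 ≈ 0.52712
  L2 = 0.2126×0.08022 + 0.7152×0.06480 + 0.0722×0.52712 ≈ 0.10146
Lighter = 0.65852, Darker = 0.10146
Ratio = (L_lighter + 0.05) / (L_darker + 0.05)
Ratio = (0.65852 + 0.05) / (0.10146 + 0.05) = 0.70852 / 0.15146 ≈ 4.6780
Ratio ≈ 4.68:1


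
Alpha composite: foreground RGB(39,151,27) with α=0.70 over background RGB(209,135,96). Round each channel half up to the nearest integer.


C = α×F + (1-α)×B, with 1-α = 0.30
R: 0.70×39 + 0.30×209 = 27.30 + 62.70 = 90.00 → 90
G: 0.70×151 + 0.30×135 = 105.70 + 40.50 = 146.20 → 146
B: 0.70×27 + 0.30×96 = 18.90 + 28.80 = 47.70 → 48
= RGB(90, 146, 48)


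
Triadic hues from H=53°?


Triadic: equally spaced at 120° intervals
H1 = 53°
H2 = (53 + 120) mod 360 = 173°
H3 = (53 + 240) mod 360 = 293°
Triadic = 53°, 173°, 293°


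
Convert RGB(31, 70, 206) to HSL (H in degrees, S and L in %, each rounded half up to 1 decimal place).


Normalize: R'=31/255≈0.1216, G'=70/255≈0.2745, B'=206/255≈0.8078
Max=206/255, Min=31/255, Δ=Max-Min=175/255
L = (Max+Min)/2 = (206+31)/510 = 237/510 = 0.46470… → L = 46.5%
L ≤ 0.5 → S = Δ/(Max+Min) = 175/(206+31) = 175/237 = 0.73839… → S = 73.8%
(the 1/255 factors cancel in S and H, so raw channel differences can be used)
Max is B' → H = 60 × ((R-G)/Δ + 4) = 60 × ((31-70)/175 + 4)
  -39/175 + 4 = -0.2228… + 4 = 3.7771…
  H = 60 × 3.7771… = 226.628…° → H = 226.6°
= HSL(226.6°, 73.8%, 46.5%)


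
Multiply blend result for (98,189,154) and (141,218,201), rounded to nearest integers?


Multiply: C = A×B/255, rounded to nearest integer
R: 98×141/255 = 13818/255 ≈ 54.188 → 54
G: 189×218/255 = 41202/255 ≈ 161.576 → 162
B: 154×201/255 = 30954/255 ≈ 121.388 → 121
= RGB(54, 162, 121)


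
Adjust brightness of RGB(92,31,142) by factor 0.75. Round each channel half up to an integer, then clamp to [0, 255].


Multiply each channel by 0.75, round half up, clamp to [0, 255]
R: 92×0.75 = 69
G: 31×0.75 = 23.25 → round → 23
B: 142×0.75 = 106.5 → round → 107
= RGB(69, 23, 107)


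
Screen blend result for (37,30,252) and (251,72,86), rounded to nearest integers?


Screen: C = 255 - (255-A)×(255-B)/255, rounded to nearest integer
R: 255 - (255-37)×(255-251)/255 = 255 - 872/255 ≈ 255 - 3.420 = 251.580 → 252
G: 255 - (255-30)×(255-72)/255 = 255 - 41175/255 ≈ 255 - 161.471 = 93.529 → 94
B: 255 - (255-252)×(255-86)/255 = 255 - 507/255 ≈ 255 - 1.988 = 253.012 → 253
= RGB(252, 94, 253)


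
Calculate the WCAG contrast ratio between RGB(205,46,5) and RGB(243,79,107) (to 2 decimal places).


Linearize each sRGB channel c=v/255: c/12.92 if c ≤ 0.04045 else ((c+0.055)/1.055)^2.4
L = 0.2126×R_lin + 0.7152×G_lin + 0.0722×B_lin
Color 1 (205,46,5):
  R=205: 205/255≈0.8039 > 0.04045 → ((0.8039+0.055)/1.055)^2.4 ≈ 0.61050
  G=46: 46/255≈0.1804 > 0.04045 → ((0.1804+0.055)/1.055)^2.4 ≈ 0.02732
  B=5: 5/255≈0.0196 ≤ 0.04045 → 0.0196/12.92 ≈ 0.00152
  L1 = 0.2126×0.61050 + 0.7152×0.02732 + 0.0722×0.00152 ≈ 0.14944
Color 2 (243,79,107):
  R=243: 243/255≈0.9529 > 0.04045 → ((0.9529+0.055)/1.055)^2.4 ≈ 0.89627
  G=79: 79/255≈0.3098 > 0.04045 → ((0.3098+0.055)/1.055)^2.4 ≈ 0.07819
  B=107: 107/255≈0.4196 > 0.04045 → ((0.4196+0.055)/1.055)^2.4 ≈ 0.14703
  L2 = 0.2126×0.89627 + 0.7152×0.07819 + 0.0722×0.14703 ≈ 0.25708
Lighter = 0.25708, Darker = 0.14944
Ratio = (L_lighter + 0.05) / (L_darker + 0.05)
Ratio = (0.25708 + 0.05) / (0.14944 + 0.05) = 0.30708 / 0.19944 ≈ 1.5397
Ratio ≈ 1.54:1


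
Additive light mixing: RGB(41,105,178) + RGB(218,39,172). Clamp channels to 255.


Additive: each channel = min(255, C₁+C₂)
R: 41+218 = 259 → 255
G: 105+39 = 144 → 144
B: 178+172 = 350 → 255
= RGB(255, 144, 255)


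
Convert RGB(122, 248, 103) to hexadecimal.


R = 122 → 7A (hex)
G = 248 → F8 (hex)
B = 103 → 67 (hex)
Hex = #7AF867


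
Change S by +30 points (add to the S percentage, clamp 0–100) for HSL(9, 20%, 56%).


Original S = 20%
Adjustment = +30 percentage points
New S = 20 + (30) = 50
Clamp to [0, 100] → 50
= HSL(9°, 50%, 56%)


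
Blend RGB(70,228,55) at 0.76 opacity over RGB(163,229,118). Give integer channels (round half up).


C = α×F + (1-α)×B, with 1-α = 0.24
R: 0.76×70 + 0.24×163 = 53.20 + 39.12 = 92.32 → 92
G: 0.76×228 + 0.24×229 = 173.28 + 54.96 = 228.24 → 228
B: 0.76×55 + 0.24×118 = 41.80 + 28.32 = 70.12 → 70
= RGB(92, 228, 70)


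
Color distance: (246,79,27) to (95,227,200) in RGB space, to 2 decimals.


d = √[(R₁-R₂)² + (G₁-G₂)² + (B₁-B₂)²]
d = √[(246-95)² + (79-227)² + (27-200)²]
d = √[22801 + 21904 + 29929]
d = √74634
d ≈ 273.19


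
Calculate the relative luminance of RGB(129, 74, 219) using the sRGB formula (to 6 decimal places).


Linearize each channel (sRGB transfer function): c = v/255; c_lin = c/12.92 if c ≤ 0.04045, else ((c+0.055)/1.055)^2.4
  R: 129/255 ≈ 0.505882 > 0.04045 → ((0.505882+0.055)/1.055)^2.4 ≈ 0.219526
  G: 74/255 ≈ 0.290196 > 0.04045 → ((0.290196+0.055)/1.055)^2.4 ≈ 0.068478
  B: 219/255 ≈ 0.858824 > 0.04045 → ((0.858824+0.055)/1.055)^2.4 ≈ 0.708376
R_lin = 0.219526, G_lin = 0.068478, B_lin = 0.708376
L = 0.2126×R + 0.7152×G + 0.0722×B
L = 0.2126×0.219526 + 0.7152×0.068478 + 0.0722×0.708376
L ≈ 0.146792


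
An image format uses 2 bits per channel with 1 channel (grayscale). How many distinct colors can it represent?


Total bits = 2 bits/channel × 1 channels = 2 bits
Distinct colors = 2^2
= 4 colors


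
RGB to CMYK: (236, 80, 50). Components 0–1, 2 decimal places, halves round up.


R'=236/255≈0.9255, G'=80/255≈0.3137, B'=50/255≈0.1961
K = 1 - max(R',G',B') = 1 - 236/255 = 19/255 = 0.07450… → 0.07
(1-R'-K)/(1-K) simplifies to (max-R)/max with max = 236:
C = (236-236)/236 = 0/236 = 0 → 0.00
M = (236-80)/236 = 156/236 = 0.66101… → 0.66
Y = (236-50)/236 = 186/236 = 0.78813… → 0.79
= CMYK(0.00, 0.66, 0.79, 0.07)


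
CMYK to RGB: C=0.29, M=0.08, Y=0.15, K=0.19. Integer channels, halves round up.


R = 255 × (1-C) × (1-K) = 255 × 0.71 × 0.81 = 146.6505 → 147
G = 255 × (1-M) × (1-K) = 255 × 0.92 × 0.81 = 190.026 → 190
B = 255 × (1-Y) × (1-K) = 255 × 0.85 × 0.81 = 175.5675 → 176
= RGB(147, 190, 176)


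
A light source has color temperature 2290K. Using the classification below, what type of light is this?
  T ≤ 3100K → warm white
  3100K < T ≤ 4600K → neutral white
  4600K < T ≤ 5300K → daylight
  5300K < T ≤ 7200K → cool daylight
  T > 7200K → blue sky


Temperature: 2290K
2290K ≤ 3100K → warm white
Classification: warm white


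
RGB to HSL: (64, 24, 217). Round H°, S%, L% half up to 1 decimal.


Normalize: R'=64/255≈0.2510, G'=24/255≈0.0941, B'=217/255≈0.8510
Max=217/255, Min=24/255, Δ=Max-Min=193/255
L = (Max+Min)/2 = (217+24)/510 = 241/510 = 0.47254… → L = 47.3%
L ≤ 0.5 → S = Δ/(Max+Min) = 193/(217+24) = 193/241 = 0.80082… → S = 80.1%
(the 1/255 factors cancel in S and H, so raw channel differences can be used)
Max is B' → H = 60 × ((R-G)/Δ + 4) = 60 × ((64-24)/193 + 4)
  40/193 + 4 = 0.2072… + 4 = 4.2072…
  H = 60 × 4.2072… = 252.435…° → H = 252.4°
= HSL(252.4°, 80.1%, 47.3%)


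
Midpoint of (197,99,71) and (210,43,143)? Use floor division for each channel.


Midpoint: each channel = ⌊(C₁+C₂)/2⌋
R: ⌊(197+210)/2⌋ = 203
G: ⌊(99+43)/2⌋ = 71
B: ⌊(71+143)/2⌋ = 107
= RGB(203, 71, 107)


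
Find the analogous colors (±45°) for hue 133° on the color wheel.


Base hue: 133°
Left analog: (133 - 45) mod 360 = 88°
Right analog: (133 + 45) mod 360 = 178°
Analogous hues = 88° and 178°


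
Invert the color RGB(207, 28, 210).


Invert: (255-R, 255-G, 255-B)
R: 255-207 = 48
G: 255-28 = 227
B: 255-210 = 45
= RGB(48, 227, 45)


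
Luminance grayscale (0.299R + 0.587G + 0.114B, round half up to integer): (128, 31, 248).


Gray = 0.299×R + 0.587×G + 0.114×B
Gray = 0.299×128 + 0.587×31 + 0.114×248
Gray = 38.272 + 18.197 + 28.272
Gray = 84.741 → round half up → 85
Gray = 85


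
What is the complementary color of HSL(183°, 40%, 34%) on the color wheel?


Complement = opposite side of color wheel = hue + 180°
H' = (183 + 180) mod 360 = 3°
S and L unchanged.
= HSL(3°, 40%, 34%)


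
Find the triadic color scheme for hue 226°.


Triadic: equally spaced at 120° intervals
H1 = 226°
H2 = (226 + 120) mod 360 = 346°
H3 = (226 + 240) mod 360 = 106°
Triadic = 226°, 346°, 106°


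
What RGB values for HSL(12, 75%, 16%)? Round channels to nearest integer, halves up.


H=12°, S=0.75, L=0.16
C = (1-|2L-1|)×S = (1-|-0.68|)×0.75 = 0.24
H' = H/60 = 12/60 ≈ 0.2000; X = C×(1-|H' mod 2 - 1|) = 0.048
m = L - C/2 = 0.16 - 0.12 = 0.04
Sector ⌊H'⌋ = 0 → (R',G',B') = (0.24, 0.048, 0.0)
RGB = ((R'+m)×255, (G'+m)×255, (B'+m)×255) = (71.4, 22.44, 10.2)
Round half up → RGB(71, 22, 10)


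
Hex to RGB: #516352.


51 → 81 (R)
63 → 99 (G)
52 → 82 (B)
= RGB(81, 99, 82)


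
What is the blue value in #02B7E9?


Color: #02B7E9
R = 02 = 2
G = B7 = 183
B = E9 = 233
Blue = 233


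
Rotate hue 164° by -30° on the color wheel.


New hue = (H + rotation) mod 360
New hue = (164 -30) mod 360
= 134 mod 360
= 134°


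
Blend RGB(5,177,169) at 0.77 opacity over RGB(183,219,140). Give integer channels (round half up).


C = α×F + (1-α)×B, with 1-α = 0.23
R: 0.77×5 + 0.23×183 = 3.85 + 42.09 = 45.94 → 46
G: 0.77×177 + 0.23×219 = 136.29 + 50.37 = 186.66 → 187
B: 0.77×169 + 0.23×140 = 130.13 + 32.20 = 162.33 → 162
= RGB(46, 187, 162)


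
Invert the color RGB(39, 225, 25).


Invert: (255-R, 255-G, 255-B)
R: 255-39 = 216
G: 255-225 = 30
B: 255-25 = 230
= RGB(216, 30, 230)


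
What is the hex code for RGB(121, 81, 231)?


R = 121 → 79 (hex)
G = 81 → 51 (hex)
B = 231 → E7 (hex)
Hex = #7951E7


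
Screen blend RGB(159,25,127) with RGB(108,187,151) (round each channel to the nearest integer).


Screen: C = 255 - (255-A)×(255-B)/255, rounded to nearest integer
R: 255 - (255-159)×(255-108)/255 = 255 - 14112/255 ≈ 255 - 55.341 = 199.659 → 200
G: 255 - (255-25)×(255-187)/255 = 255 - 15640/255 ≈ 255 - 61.333 = 193.667 → 194
B: 255 - (255-127)×(255-151)/255 = 255 - 13312/255 ≈ 255 - 52.204 = 202.796 → 203
= RGB(200, 194, 203)


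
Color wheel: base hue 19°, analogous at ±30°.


Base hue: 19°
Left analog: (19 - 30) mod 360 = 349°
Right analog: (19 + 30) mod 360 = 49°
Analogous hues = 349° and 49°


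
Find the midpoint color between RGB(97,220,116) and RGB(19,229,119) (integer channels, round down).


Midpoint: each channel = ⌊(C₁+C₂)/2⌋
R: ⌊(97+19)/2⌋ = 58
G: ⌊(220+229)/2⌋ = 224
B: ⌊(116+119)/2⌋ = 117
= RGB(58, 224, 117)


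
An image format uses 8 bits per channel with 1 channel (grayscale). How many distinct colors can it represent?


Total bits = 8 bits/channel × 1 channels = 8 bits
Distinct colors = 2^8
= 256 colors


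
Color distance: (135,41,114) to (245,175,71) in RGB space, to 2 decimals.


d = √[(R₁-R₂)² + (G₁-G₂)² + (B₁-B₂)²]
d = √[(135-245)² + (41-175)² + (114-71)²]
d = √[12100 + 17956 + 1849]
d = √31905
d ≈ 178.62


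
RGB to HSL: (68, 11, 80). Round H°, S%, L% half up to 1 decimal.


Normalize: R'=68/255≈0.2667, G'=11/255≈0.0431, B'=80/255≈0.3137
Max=80/255, Min=11/255, Δ=Max-Min=69/255
L = (Max+Min)/2 = (80+11)/510 = 91/510 = 0.17843… → L = 17.8%
L ≤ 0.5 → S = Δ/(Max+Min) = 69/(80+11) = 69/91 = 0.75824… → S = 75.8%
(the 1/255 factors cancel in S and H, so raw channel differences can be used)
Max is B' → H = 60 × ((R-G)/Δ + 4) = 60 × ((68-11)/69 + 4)
  57/69 + 4 = 0.8260… + 4 = 4.8260…
  H = 60 × 4.8260… = 289.565…° → H = 289.6°
= HSL(289.6°, 75.8%, 17.8%)
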